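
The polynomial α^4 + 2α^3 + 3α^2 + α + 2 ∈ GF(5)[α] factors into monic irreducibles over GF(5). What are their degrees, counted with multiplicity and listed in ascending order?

4

Write h(α) = α^4 + 2α^3 + 3α^2 + α + 2.
Roots in GF(5): h(0) = 2; h(1) = 4; h(2) = 3; h(3) = 2; h(4) = 3.
Complete factorization: h(α) = (α^4 + 2α^3 + 3α^2 + α + 2).
Factor degrees with multiplicity: 4 = 4.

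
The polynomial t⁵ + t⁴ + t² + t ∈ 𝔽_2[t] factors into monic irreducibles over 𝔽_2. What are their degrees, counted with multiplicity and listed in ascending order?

1, 1, 1, 2

Write g(t) = t⁵ + t⁴ + t² + t.
Roots in 𝔽_2: g(0) = 0 → root; g(1) = 0 → root.
Linear factors from roots: (t), (t + 1).
Complete factorization: g(t) = (t)·(t + 1)^2·(t² + t + 1).
Factor degrees with multiplicity: 1 + 1 + 1 + 2 = 5.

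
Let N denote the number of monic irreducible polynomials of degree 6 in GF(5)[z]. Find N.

x^(5^6) − x is the product of all monic irreducibles of degree dividing 6; Möbius inversion gives N = (1/6) Σ μ(6/d)·5^d.
Divisors of 6: 1, 2, 3, 6; μ(6/d) for each: 1, -1, -1, 1.
Σ = 5^1 − 5^2 − 5^3 + 5^6 = 15480.
N = 15480/6 = 2580.

2580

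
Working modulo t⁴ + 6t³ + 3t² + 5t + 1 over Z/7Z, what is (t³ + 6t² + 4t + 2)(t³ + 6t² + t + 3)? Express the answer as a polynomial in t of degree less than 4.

Multiply in Z/7Z[t]: (t³ + 6t² + 4t + 2)·(t³ + 6t² + t + 3) = t⁶ + 5t⁵ + 6t⁴ + 6t² + 6.
Reduce using t⁴ ≡ t³ + 4t² + 2t + 6 (mod t⁴ + 6t³ + 3t² + 5t + 1).
Reduced: 4t² + 5t + 4.

4t^2 + 5t + 4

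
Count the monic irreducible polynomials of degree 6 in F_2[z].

9

Gauss's count: N_{2}(6) = (1/6) Σ_{d|6} μ(6/d)·2^d.
Divisors of 6: 1, 2, 3, 6; μ(6/d) for each: 1, -1, -1, 1.
Σ = 2^1 − 2^2 − 2^3 + 2^6 = 54.
N = 54/6 = 9.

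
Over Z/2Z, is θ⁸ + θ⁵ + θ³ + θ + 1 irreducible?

Yes

Write P(θ) = θ⁸ + θ⁵ + θ³ + θ + 1.
Check for roots in Z/2Z: P(0) = 1; P(1) = 1.
No roots, so no linear factors.
Monic irreducibles of degree 2 over GF(2): θ² + θ + 1.
None of them divide P (all give nonzero remainder).
Monic irreducibles of degree 3 over GF(2): θ³ + θ + 1, θ³ + θ² + 1.
None of them divide P (all give nonzero remainder).
Monic irreducibles of degree 4 over GF(2): θ⁴ + θ + 1, θ⁴ + θ³ + 1, θ⁴ + θ³ + θ² + θ + 1.
None of them divide P (all give nonzero remainder).
No irreducible factor of degree ≤ 4 exists, so P is irreducible over GF(2).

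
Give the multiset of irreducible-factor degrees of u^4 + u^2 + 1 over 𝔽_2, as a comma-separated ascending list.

2, 2

Write f(u) = u^4 + u^2 + 1.
Roots in 𝔽_2: f(0) = 1; f(1) = 1.
Complete factorization: f(u) = (u^2 + u + 1)^2.
Factor degrees with multiplicity: 2 + 2 = 4.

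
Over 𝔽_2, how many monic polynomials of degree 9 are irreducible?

x^(2^9) − x is the product of all monic irreducibles of degree dividing 9; Möbius inversion gives N = (1/9) Σ μ(9/d)·2^d.
Divisors of 9: 1, 3, 9; μ(9/d) for each: 0, -1, 1.
Σ = − 2^3 + 2^9 = 504.
N = 504/9 = 56.

56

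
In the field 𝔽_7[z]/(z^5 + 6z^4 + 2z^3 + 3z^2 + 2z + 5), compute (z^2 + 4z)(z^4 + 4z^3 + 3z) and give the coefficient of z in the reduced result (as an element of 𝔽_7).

5

Multiply in 𝔽_7[z]: (z^2 + 4z)·(z^4 + 4z^3 + 3z) = z^6 + z^5 + 2z^4 + 3z^3 + 5z^2.
Reduce using z^5 ≡ z^4 + 5z^3 + 4z^2 + 5z + 2 (mod z^5 + 6z^4 + 2z^3 + 3z^2 + 2z + 5).
Reduced: 2z^4 + 3z^3 + 4z^2 + 5z + 4.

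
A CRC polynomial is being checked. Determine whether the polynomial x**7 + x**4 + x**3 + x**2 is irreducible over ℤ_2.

Write h(x) = x**7 + x**4 + x**3 + x**2.
Check for roots in ℤ_2: h(0) = 0 → root; h(1) = 0 → root.
h(0) = 0, so (x) divides h(x); h is reducible.

No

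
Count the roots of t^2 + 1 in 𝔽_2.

Write f(t) = t^2 + 1.
Evaluate at each of the 2 elements of 𝔽_2:
f(0) = 1; f(1) = 0 → root.
Roots: {1}.

1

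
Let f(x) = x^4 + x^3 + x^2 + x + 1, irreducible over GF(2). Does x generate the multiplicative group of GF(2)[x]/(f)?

No

|GF(2^4)^×| = 2^4 − 1 = 15. Prime factorization: 15 = 3·5.
f is primitive ⇔ x has order 15 in GF(2)[x]/(f), i.e. x^(15/q) ≠ 1 for each prime q | 15.
x^(5) mod f = 1
x^(3) mod f = x^3.
Since x^(5) = 1, the order of x divides 5 < 15; not primitive.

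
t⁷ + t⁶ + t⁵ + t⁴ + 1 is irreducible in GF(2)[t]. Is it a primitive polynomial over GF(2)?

Write f(t) = t⁷ + t⁶ + t⁵ + t⁴ + 1.
|GF(2^7)^×| = 2^7 − 1 = 127. Prime factorization: 127 = 127.
f is primitive ⇔ t has order 127 in GF(2)[t]/(f), i.e. t^(127/q) ≠ 1 for each prime q | 127.
t^(1) mod f = t.
None equal 1, so t has full order 127; f is primitive.

Yes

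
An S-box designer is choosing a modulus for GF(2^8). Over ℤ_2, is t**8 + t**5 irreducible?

Write f(t) = t**8 + t**5.
Check for roots in ℤ_2: f(0) = 0 → root; f(1) = 0 → root.
f(0) = 0, so (t) divides f(t); f is reducible.

No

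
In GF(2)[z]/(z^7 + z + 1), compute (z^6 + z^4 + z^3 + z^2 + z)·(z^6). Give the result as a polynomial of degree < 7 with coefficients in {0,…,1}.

Multiply in GF(2)[z]: (z^6 + z^4 + z^3 + z^2 + z)·(z^6) = z^12 + z^10 + z^9 + z^8 + z^7.
Reduce using z^7 ≡ z + 1 (mod z^7 + z + 1).
Reduced: z^6 + z^5 + z^4 + 1.

z^6 + z^5 + z^4 + 1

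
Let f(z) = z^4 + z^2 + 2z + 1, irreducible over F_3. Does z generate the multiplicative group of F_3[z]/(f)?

No

|GF(3^4)^×| = 3^4 − 1 = 80. Prime factorization: 80 = 2^4·5.
f is primitive ⇔ z has order 80 in GF(3)[z]/(f), i.e. z^(80/q) ≠ 1 for each prime q | 80.
z^(40) mod f = 1
z^(16) mod f = 2z^3 + 2.
Since z^(40) = 1, the order of z divides 40 < 80; not primitive.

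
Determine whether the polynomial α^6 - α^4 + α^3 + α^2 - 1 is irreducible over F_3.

Write P(α) = α^6 - α^4 + α^3 + α^2 - 1.
Check for roots in F_3: P(0) = 2; P(1) = 1; P(2) = 2.
No roots, so no linear factors.
Monic irreducibles of degree 2 over GF(3): α^2 + 1, α^2 + α - 1, α^2 - α - 1.
None of them divide P (all give nonzero remainder).
Degree-3 irreducible divisors: test the 8 monic irreducibles of degree 3 over GF(3).
None of them divide P (all give nonzero remainder).
No irreducible factor of degree ≤ 3 exists, so P is irreducible over GF(3).

Yes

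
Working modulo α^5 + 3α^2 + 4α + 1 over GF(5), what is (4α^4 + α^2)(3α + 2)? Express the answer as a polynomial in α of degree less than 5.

Multiply in GF(5)[α]: (4α^4 + α^2)·(3α + 2) = 2α^5 + 3α^4 + 3α^3 + 2α^2.
Reduce using α^5 ≡ 2α^2 + α + 4 (mod α^5 + 3α^2 + 4α + 1).
Reduced: 3α^4 + 3α^3 + α^2 + 2α + 3.

3α^4 + 3α^3 + α^2 + 2α + 3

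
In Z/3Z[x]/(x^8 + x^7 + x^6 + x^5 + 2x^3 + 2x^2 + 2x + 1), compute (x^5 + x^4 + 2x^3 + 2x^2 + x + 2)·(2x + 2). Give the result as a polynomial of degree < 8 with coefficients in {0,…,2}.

2x^6 + x^5 + 2x^3 + 1

Multiply in Z/3Z[x]: (x^5 + x^4 + 2x^3 + 2x^2 + x + 2)·(2x + 2) = 2x^6 + x^5 + 2x^3 + 1.
Reduced: 2x^6 + x^5 + 2x^3 + 1.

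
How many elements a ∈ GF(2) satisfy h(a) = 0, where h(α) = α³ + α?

2

Evaluate at each of the 2 elements of GF(2):
h(0) = 0 → root; h(1) = 0 → root.
Roots: {0, 1}.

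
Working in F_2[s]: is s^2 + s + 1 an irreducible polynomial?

Yes

Write h(s) = s^2 + s + 1.
Check for roots in F_2: h(0) = 1; h(1) = 1.
No roots. A degree-2 polynomial over a field with no linear factor is irreducible.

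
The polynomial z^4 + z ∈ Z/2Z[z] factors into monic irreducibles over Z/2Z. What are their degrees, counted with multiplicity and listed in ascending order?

1, 1, 2

Write g(z) = z^4 + z.
Roots in Z/2Z: g(0) = 0 → root; g(1) = 0 → root.
Linear factors from roots: (z), (z + 1).
Complete factorization: g(z) = (z)·(z + 1)·(z^2 + z + 1).
Factor degrees with multiplicity: 1 + 1 + 2 = 4.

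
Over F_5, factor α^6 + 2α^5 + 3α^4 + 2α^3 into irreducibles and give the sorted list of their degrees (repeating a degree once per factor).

1, 1, 1, 1, 2

Write h(α) = α^6 + 2α^5 + 3α^4 + 2α^3.
Roots in F_5: h(0) = 0 → root; h(1) = 3; h(2) = 2; h(3) = 2; h(4) = 0 → root.
Linear factors from roots: (α), (α + 1).
Complete factorization: h(α) = (α + 1)·(α)^3·(α^2 + α + 2).
Factor degrees with multiplicity: 1 + 1 + 1 + 1 + 2 = 6.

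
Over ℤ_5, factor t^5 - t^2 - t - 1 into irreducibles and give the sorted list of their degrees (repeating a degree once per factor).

Write f(t) = t^5 - t^2 - t - 1.
Roots in ℤ_5: f(0) = 4; f(1) = 3; f(2) = 0 → root; f(3) = 0 → root; f(4) = 3.
Linear factors from roots: (t - 2), (t + 2).
Complete factorization: f(t) = (t + 2)·(t - 2)^2·(t^2 + 2t - 2).
Factor degrees with multiplicity: 1 + 1 + 1 + 2 = 5.

1, 1, 1, 2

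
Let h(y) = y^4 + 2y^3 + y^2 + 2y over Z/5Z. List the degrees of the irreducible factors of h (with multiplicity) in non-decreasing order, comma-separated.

1, 1, 1, 1

Roots in Z/5Z: h(0) = 0 → root; h(1) = 1; h(2) = 0 → root; h(3) = 0 → root; h(4) = 3.
Linear factors from roots: (y), (y - 2), (y + 2).
Complete factorization: h(y) = (y)·(y - 2)·(y + 2)^2.
Factor degrees with multiplicity: 1 + 1 + 1 + 1 = 4.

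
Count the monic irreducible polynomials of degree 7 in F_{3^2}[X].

683280

The number of monic irreducibles of degree 7 over GF(9) is (1/7)·Σ_{d∣7} μ(7/d) 9^d.
Divisors of 7: 1, 7; μ(7/d) for each: -1, 1.
Σ = − 9^1 + 9^7 = 4782960.
N = 4782960/7 = 683280.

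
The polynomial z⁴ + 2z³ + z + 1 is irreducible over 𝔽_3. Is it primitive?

No

Write f(z) = z⁴ + 2z³ + z + 1.
|GF(3^4)^×| = 3^4 − 1 = 80. Prime factorization: 80 = 2^4·5.
f is primitive ⇔ z has order 80 in GF(3)[z]/(f), i.e. z^(80/q) ≠ 1 for each prime q | 80.
z^(40) mod f = 1
z^(16) mod f = 2z² + 2z + 1.
Since z^(40) = 1, the order of z divides 40 < 80; not primitive.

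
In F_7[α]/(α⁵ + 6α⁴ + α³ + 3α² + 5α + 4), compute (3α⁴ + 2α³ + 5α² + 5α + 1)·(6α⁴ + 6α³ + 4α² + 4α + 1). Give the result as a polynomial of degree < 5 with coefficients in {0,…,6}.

3α^3 + α^2 + 5

Multiply in F_7[α]: (3α⁴ + 2α³ + 5α² + 5α + 1)·(6α⁴ + 6α³ + 4α² + 4α + 1) = 4α⁸ + 2α⁷ + 5α⁶ + 3α⁵ + 4α⁴ + 6α³ + α² + 2α + 1.
Reduce using α⁵ ≡ α⁴ + 6α³ + 4α² + 2α + 3 (mod α⁵ + 6α⁴ + α³ + 3α² + 5α + 4).
Reduced: 3α³ + α² + 5.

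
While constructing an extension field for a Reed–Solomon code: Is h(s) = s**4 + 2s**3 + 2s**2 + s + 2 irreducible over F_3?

Check for roots in F_3: h(0) = 2; h(1) = 2; h(2) = 2.
No roots, so no linear factors.
Monic irreducibles of degree 2 over GF(3): s**2 + 1, s**2 + s + 2, s**2 + 2s + 2.
None of them divide h (all give nonzero remainder).
No irreducible factor of degree ≤ 2 exists, so h is irreducible over GF(3).

Yes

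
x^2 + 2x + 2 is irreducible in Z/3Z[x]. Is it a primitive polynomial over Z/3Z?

Write f(x) = x^2 + 2x + 2.
|GF(3^2)^×| = 3^2 − 1 = 8. Prime factorization: 8 = 2^3.
f is primitive ⇔ x has order 8 in GF(3)[x]/(f), i.e. x^(8/q) ≠ 1 for each prime q | 8.
x^(4) mod f = 2.
None equal 1, so x has full order 8; f is primitive.

Yes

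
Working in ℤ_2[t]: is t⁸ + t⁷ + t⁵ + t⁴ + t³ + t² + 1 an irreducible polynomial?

Yes

Write g(t) = t⁸ + t⁷ + t⁵ + t⁴ + t³ + t² + 1.
Check for roots in ℤ_2: g(0) = 1; g(1) = 1.
No roots, so no linear factors.
Monic irreducibles of degree 2 over GF(2): t² + t + 1.
None of them divide g (all give nonzero remainder).
Monic irreducibles of degree 3 over GF(2): t³ + t + 1, t³ + t² + 1.
None of them divide g (all give nonzero remainder).
Monic irreducibles of degree 4 over GF(2): t⁴ + t + 1, t⁴ + t³ + 1, t⁴ + t³ + t² + t + 1.
None of them divide g (all give nonzero remainder).
No irreducible factor of degree ≤ 4 exists, so g is irreducible over GF(2).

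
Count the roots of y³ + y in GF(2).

2

Write h(y) = y³ + y.
Evaluate at each of the 2 elements of GF(2):
h(0) = 0 → root; h(1) = 0 → root.
Roots: {0, 1}.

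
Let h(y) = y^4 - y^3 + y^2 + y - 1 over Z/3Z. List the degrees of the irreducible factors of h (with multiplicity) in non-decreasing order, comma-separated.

4

Roots in Z/3Z: h(0) = 2; h(1) = 1; h(2) = 1.
Complete factorization: h(y) = (y^4 - y^3 + y^2 + y - 1).
Factor degrees with multiplicity: 4 = 4.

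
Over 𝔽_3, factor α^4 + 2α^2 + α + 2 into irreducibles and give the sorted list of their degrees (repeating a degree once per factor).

1, 1, 2

Write f(α) = α^4 + 2α^2 + α + 2.
Roots in 𝔽_3: f(0) = 2; f(1) = 0 → root; f(2) = 1.
Linear factors from roots: (α + 2).
Complete factorization: f(α) = (α + 2)^2·(α^2 + 2α + 2).
Factor degrees with multiplicity: 1 + 1 + 2 = 4.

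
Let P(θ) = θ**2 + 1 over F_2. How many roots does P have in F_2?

1

Evaluate at each of the 2 elements of F_2:
P(0) = 1; P(1) = 0 → root.
Roots: {1}.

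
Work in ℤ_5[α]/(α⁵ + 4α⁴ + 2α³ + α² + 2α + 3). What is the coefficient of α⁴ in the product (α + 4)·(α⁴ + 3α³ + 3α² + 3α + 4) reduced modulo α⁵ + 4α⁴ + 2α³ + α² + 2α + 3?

3

Multiply in ℤ_5[α]: (α + 4)·(α⁴ + 3α³ + 3α² + 3α + 4) = α⁵ + 2α⁴ + α + 1.
Reduce using α⁵ ≡ α⁴ + 3α³ + 4α² + 3α + 2 (mod α⁵ + 4α⁴ + 2α³ + α² + 2α + 3).
Reduced: 3α⁴ + 3α³ + 4α² + 4α + 3.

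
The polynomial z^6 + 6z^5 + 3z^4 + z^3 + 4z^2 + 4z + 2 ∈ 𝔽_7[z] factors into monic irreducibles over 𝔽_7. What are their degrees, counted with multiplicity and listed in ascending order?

1, 1, 4

Write g(z) = z^6 + 6z^5 + 3z^4 + z^3 + 4z^2 + 4z + 2.
Linear factors from roots: (z + 6).
Complete factorization: g(z) = (z + 6)^2·(z^4 + z^3 + 4z^2 + z + 2).
Factor degrees with multiplicity: 1 + 1 + 4 = 6.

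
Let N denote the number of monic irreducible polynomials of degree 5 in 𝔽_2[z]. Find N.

By the necklace-counting formula, N_2(5) = (1/5) Σ_{d|5} μ(5/d)·2^d.
Divisors of 5: 1, 5; μ(5/d) for each: -1, 1.
Σ = − 2^1 + 2^5 = 30.
N = 30/5 = 6.

6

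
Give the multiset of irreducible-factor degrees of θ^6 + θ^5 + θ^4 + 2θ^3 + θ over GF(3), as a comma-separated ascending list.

Write f(θ) = θ^6 + θ^5 + θ^4 + 2θ^3 + θ.
Roots in GF(3): f(0) = 0 → root; f(1) = 0 → root; f(2) = 1.
Linear factors from roots: (θ), (θ + 2).
Complete factorization: f(θ) = (θ)·(θ + 2)·(θ^2 + 1)·(θ^2 + 2θ + 2).
Factor degrees with multiplicity: 1 + 1 + 2 + 2 = 6.

1, 1, 2, 2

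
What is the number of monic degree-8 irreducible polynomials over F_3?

810

Gauss's count: N_{3}(8) = (1/8) Σ_{d|8} μ(8/d)·3^d.
Divisors of 8: 1, 2, 4, 8; μ(8/d) for each: 0, 0, -1, 1.
Σ = − 3^4 + 3^8 = 6480.
N = 6480/8 = 810.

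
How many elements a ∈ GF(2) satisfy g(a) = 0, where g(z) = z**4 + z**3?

2

Evaluate at each of the 2 elements of GF(2):
g(0) = 0 → root; g(1) = 0 → root.
Roots: {0, 1}.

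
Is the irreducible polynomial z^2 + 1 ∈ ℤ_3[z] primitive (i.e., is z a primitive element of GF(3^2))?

No

Write f(z) = z^2 + 1.
|GF(3^2)^×| = 3^2 − 1 = 8. Prime factorization: 8 = 2^3.
f is primitive ⇔ z has order 8 in GF(3)[z]/(f), i.e. z^(8/q) ≠ 1 for each prime q | 8.
z^(4) mod f = 1
Since z^(4) = 1, the order of z divides 4 < 8; not primitive.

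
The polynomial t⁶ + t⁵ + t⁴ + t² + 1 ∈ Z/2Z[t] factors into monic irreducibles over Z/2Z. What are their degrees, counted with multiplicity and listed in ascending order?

6

Write f(t) = t⁶ + t⁵ + t⁴ + t² + 1.
Roots in Z/2Z: f(0) = 1; f(1) = 1.
Complete factorization: f(t) = (t⁶ + t⁵ + t⁴ + t² + 1).
Factor degrees with multiplicity: 6 = 6.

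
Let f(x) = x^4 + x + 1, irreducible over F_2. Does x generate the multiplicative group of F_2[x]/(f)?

Yes

|GF(2^4)^×| = 2^4 − 1 = 15. Prime factorization: 15 = 3·5.
f is primitive ⇔ x has order 15 in GF(2)[x]/(f), i.e. x^(15/q) ≠ 1 for each prime q | 15.
x^(5) mod f = x^2 + x.
x^(3) mod f = x^3.
None equal 1, so x has full order 15; f is primitive.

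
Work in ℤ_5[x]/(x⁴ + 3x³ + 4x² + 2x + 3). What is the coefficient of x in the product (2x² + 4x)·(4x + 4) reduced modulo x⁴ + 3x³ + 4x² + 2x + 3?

1

Multiply in ℤ_5[x]: (2x² + 4x)·(4x + 4) = 3x³ + 4x² + x.
Reduced: 3x³ + 4x² + x.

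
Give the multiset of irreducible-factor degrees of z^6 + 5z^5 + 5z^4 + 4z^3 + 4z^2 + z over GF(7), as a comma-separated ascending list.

1, 1, 2, 2

Write g(z) = z^6 + 5z^5 + 5z^4 + 4z^3 + 4z^2 + z.
Linear factors from roots: (z), (z + 1).
Complete factorization: g(z) = (z)·(z + 1)·(z^2 + z + 6)·(z^2 + 3z + 6).
Factor degrees with multiplicity: 1 + 1 + 2 + 2 = 6.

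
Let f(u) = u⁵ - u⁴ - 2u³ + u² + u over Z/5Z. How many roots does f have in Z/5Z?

Evaluate at each of the 5 elements of Z/5Z:
f(0) = 0 → root; f(1) = 0 → root; f(2) = 1; f(3) = 0 → root; f(4) = 0 → root.
Roots: {0, 1, 3, 4}.

4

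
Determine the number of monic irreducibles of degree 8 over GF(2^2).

8160

The number of monic irreducibles of degree 8 over GF(4) is (1/8)·Σ_{d∣8} μ(8/d) 4^d.
Divisors of 8: 1, 2, 4, 8; μ(8/d) for each: 0, 0, -1, 1.
Σ = − 4^4 + 4^8 = 65280.
N = 65280/8 = 8160.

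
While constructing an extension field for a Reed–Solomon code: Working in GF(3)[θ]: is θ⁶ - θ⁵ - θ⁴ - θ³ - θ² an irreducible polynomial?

Write P(θ) = θ⁶ - θ⁵ - θ⁴ - θ³ - θ².
Check for roots in GF(3): P(0) = 0 → root; P(1) = 0 → root; P(2) = 1.
P(0) = 0, so (θ) divides P(θ); P is reducible.

No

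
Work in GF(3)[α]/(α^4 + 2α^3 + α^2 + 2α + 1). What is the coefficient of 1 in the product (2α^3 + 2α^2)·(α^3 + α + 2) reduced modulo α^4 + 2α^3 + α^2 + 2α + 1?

Multiply in GF(3)[α]: (2α^3 + 2α^2)·(α^3 + α + 2) = 2α^6 + 2α^5 + 2α^4 + α^2.
Reduce using α^4 ≡ α^3 + 2α^2 + α + 2 (mod α^4 + 2α^3 + α^2 + 2α + 1).
Reduced: 2α^3 + 2α^2 + 2.

2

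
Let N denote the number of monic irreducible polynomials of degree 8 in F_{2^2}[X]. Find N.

8160

The number of monic irreducibles of degree 8 over GF(4) is (1/8)·Σ_{d∣8} μ(8/d) 4^d.
Divisors of 8: 1, 2, 4, 8; μ(8/d) for each: 0, 0, -1, 1.
Σ = − 4^4 + 4^8 = 65280.
N = 65280/8 = 8160.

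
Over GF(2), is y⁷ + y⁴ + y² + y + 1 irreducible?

Write g(y) = y⁷ + y⁴ + y² + y + 1.
Check for roots in GF(2): g(0) = 1; g(1) = 1.
No roots, so no linear factors.
Monic irreducibles of degree 2 over GF(2): y² + y + 1.
y² + y + 1 divides g: g(y) = (y² + y + 1)·(y⁵ + y⁴ + 1).

No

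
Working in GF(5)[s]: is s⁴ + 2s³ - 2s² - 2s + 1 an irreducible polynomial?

Write h(s) = s⁴ + 2s³ - 2s² - 2s + 1.
Check for roots in GF(5): h(0) = 1; h(1) = 0 → root; h(2) = 1; h(3) = 2; h(4) = 0 → root.
h(1) = 0, so (s − 1) divides h(s); h is reducible.

No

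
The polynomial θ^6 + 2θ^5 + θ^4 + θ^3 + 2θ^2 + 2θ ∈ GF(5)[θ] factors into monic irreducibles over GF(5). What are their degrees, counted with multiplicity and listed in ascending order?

1, 2, 3

Write f(θ) = θ^6 + 2θ^5 + θ^4 + θ^3 + 2θ^2 + 2θ.
Roots in GF(5): f(0) = 0 → root; f(1) = 4; f(2) = 4; f(3) = 2; f(4) = 4.
Linear factors from roots: (θ).
Complete factorization: f(θ) = (θ)·(θ^2 + θ + 2)·(θ^3 + θ^2 - 2θ + 1).
Factor degrees with multiplicity: 1 + 2 + 3 = 6.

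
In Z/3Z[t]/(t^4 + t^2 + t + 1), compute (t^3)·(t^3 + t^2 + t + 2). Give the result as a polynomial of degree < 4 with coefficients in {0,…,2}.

Multiply in Z/3Z[t]: (t^3)·(t^3 + t^2 + t + 2) = t^6 + t^5 + t^4 + 2t^3.
Reduce using t^4 ≡ 2t^2 + 2t + 2 (mod t^4 + t^2 + t + 1).
Reduced: t^2 + 2t.

t^2 + 2t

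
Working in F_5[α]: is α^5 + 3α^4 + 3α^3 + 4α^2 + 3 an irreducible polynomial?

Yes

Write P(α) = α^5 + 3α^4 + 3α^3 + 4α^2 + 3.
Check for roots in F_5: P(0) = 3; P(1) = 4; P(2) = 3; P(3) = 1; P(4) = 1.
No roots, so no linear factors.
Degree-2 irreducible divisors: test the 10 monic irreducibles of degree 2 over GF(5).
None of them divide P (all give nonzero remainder).
No irreducible factor of degree ≤ 2 exists, so P is irreducible over GF(5).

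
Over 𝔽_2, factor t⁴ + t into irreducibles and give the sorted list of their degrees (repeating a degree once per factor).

Write g(t) = t⁴ + t.
Roots in 𝔽_2: g(0) = 0 → root; g(1) = 0 → root.
Linear factors from roots: (t), (t + 1).
Complete factorization: g(t) = (t)·(t + 1)·(t² + t + 1).
Factor degrees with multiplicity: 1 + 1 + 2 = 4.

1, 1, 2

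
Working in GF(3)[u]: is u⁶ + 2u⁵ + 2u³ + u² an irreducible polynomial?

Write m(u) = u⁶ + 2u⁵ + 2u³ + u².
Check for roots in GF(3): m(0) = 0 → root; m(1) = 0 → root; m(2) = 1.
m(0) = 0, so (u) divides m(u); m is reducible.

No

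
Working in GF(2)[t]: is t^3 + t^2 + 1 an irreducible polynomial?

Yes

Write P(t) = t^3 + t^2 + 1.
Check for roots in GF(2): P(0) = 1; P(1) = 1.
No roots. A degree-3 polynomial over a field with no linear factor is irreducible.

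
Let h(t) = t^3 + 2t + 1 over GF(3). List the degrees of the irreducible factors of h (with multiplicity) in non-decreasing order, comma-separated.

3

Roots in GF(3): h(0) = 1; h(1) = 1; h(2) = 1.
Complete factorization: h(t) = (t^3 + 2t + 1).
Factor degrees with multiplicity: 3 = 3.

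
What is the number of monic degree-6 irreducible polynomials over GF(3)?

116

x^(3^6) − x is the product of all monic irreducibles of degree dividing 6; Möbius inversion gives N = (1/6) Σ μ(6/d)·3^d.
Divisors of 6: 1, 2, 3, 6; μ(6/d) for each: 1, -1, -1, 1.
Σ = 3^1 − 3^2 − 3^3 + 3^6 = 696.
N = 696/6 = 116.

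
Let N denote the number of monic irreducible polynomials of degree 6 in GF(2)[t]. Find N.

x^(2^6) − x is the product of all monic irreducibles of degree dividing 6; Möbius inversion gives N = (1/6) Σ μ(6/d)·2^d.
Divisors of 6: 1, 2, 3, 6; μ(6/d) for each: 1, -1, -1, 1.
Σ = 2^1 − 2^2 − 2^3 + 2^6 = 54.
N = 54/6 = 9.

9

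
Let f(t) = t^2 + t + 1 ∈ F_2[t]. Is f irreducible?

Check for roots in F_2: f(0) = 1; f(1) = 1.
No roots. A degree-2 polynomial over a field with no linear factor is irreducible.

Yes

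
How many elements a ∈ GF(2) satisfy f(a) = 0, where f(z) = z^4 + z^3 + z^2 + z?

2

Evaluate at each of the 2 elements of GF(2):
f(0) = 0 → root; f(1) = 0 → root.
Roots: {0, 1}.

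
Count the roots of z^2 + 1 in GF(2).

Write P(z) = z^2 + 1.
Evaluate at each of the 2 elements of GF(2):
P(0) = 1; P(1) = 0 → root.
Roots: {1}.

1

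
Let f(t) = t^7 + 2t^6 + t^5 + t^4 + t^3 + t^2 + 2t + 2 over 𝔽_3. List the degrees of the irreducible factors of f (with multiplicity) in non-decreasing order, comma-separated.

Roots in 𝔽_3: f(0) = 2; f(1) = 2; f(2) = 1.
Complete factorization: f(t) = (t^2 + 2t + 2)^2·(t^3 + t^2 + t + 2).
Factor degrees with multiplicity: 2 + 2 + 3 = 7.

2, 2, 3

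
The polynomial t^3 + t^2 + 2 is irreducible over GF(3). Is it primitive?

Write f(t) = t^3 + t^2 + 2.
|GF(3^3)^×| = 3^3 − 1 = 26. Prime factorization: 26 = 2·13.
f is primitive ⇔ t has order 26 in GF(3)[t]/(f), i.e. t^(26/q) ≠ 1 for each prime q | 26.
t^(13) mod f = 1
t^(2) mod f = t^2.
Since t^(13) = 1, the order of t divides 13 < 26; not primitive.

No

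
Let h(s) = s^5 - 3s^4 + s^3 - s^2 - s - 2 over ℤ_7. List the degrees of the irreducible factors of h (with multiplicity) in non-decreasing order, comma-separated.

1, 1, 3

Linear factors from roots: (s + 1).
Complete factorization: h(s) = (s + 1)^2·(s^3 + 2s^2 + 3s - 2).
Factor degrees with multiplicity: 1 + 1 + 3 = 5.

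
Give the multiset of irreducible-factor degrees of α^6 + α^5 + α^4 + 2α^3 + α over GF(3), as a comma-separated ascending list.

Write f(α) = α^6 + α^5 + α^4 + 2α^3 + α.
Roots in GF(3): f(0) = 0 → root; f(1) = 0 → root; f(2) = 1.
Linear factors from roots: (α), (α + 2).
Complete factorization: f(α) = (α)·(α + 2)·(α^2 + 1)·(α^2 + 2α + 2).
Factor degrees with multiplicity: 1 + 1 + 2 + 2 = 6.

1, 1, 2, 2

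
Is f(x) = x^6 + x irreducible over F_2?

No

Check for roots in F_2: f(0) = 0 → root; f(1) = 0 → root.
f(0) = 0, so (x) divides f(x); f is reducible.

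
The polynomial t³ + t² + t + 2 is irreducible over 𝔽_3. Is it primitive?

Write f(t) = t³ + t² + t + 2.
|GF(3^3)^×| = 3^3 − 1 = 26. Prime factorization: 26 = 2·13.
f is primitive ⇔ t has order 26 in GF(3)[t]/(f), i.e. t^(26/q) ≠ 1 for each prime q | 26.
t^(13) mod f = 1
t^(2) mod f = t².
Since t^(13) = 1, the order of t divides 13 < 26; not primitive.

No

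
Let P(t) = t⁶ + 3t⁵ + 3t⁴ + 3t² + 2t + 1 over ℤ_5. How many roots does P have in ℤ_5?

2

Evaluate at each of the 5 elements of ℤ_5:
P(0) = 1; P(1) = 3; P(2) = 0 → root; P(3) = 0 → root; P(4) = 3.
Roots: {2, 3}.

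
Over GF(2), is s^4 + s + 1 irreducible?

Write m(s) = s^4 + s + 1.
Check for roots in GF(2): m(0) = 1; m(1) = 1.
No roots, so no linear factors.
Monic irreducibles of degree 2 over GF(2): s^2 + s + 1.
None of them divide m (all give nonzero remainder).
No irreducible factor of degree ≤ 2 exists, so m is irreducible over GF(2).

Yes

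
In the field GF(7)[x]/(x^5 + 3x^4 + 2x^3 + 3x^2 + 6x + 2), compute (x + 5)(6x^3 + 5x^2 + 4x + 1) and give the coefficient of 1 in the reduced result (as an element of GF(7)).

5

Multiply in GF(7)[x]: (x + 5)·(6x^3 + 5x^2 + 4x + 1) = 6x^4 + x^2 + 5.
Reduced: 6x^4 + x^2 + 5.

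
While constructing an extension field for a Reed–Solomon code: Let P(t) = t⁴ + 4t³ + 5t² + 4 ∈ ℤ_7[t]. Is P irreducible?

Check for roots in ℤ_7: P(0) = 4; P(1) = 0 → root; P(2) = 2; P(3) = 0 → root; P(4) = 1; P(5) = 1; P(6) = 6.
P(1) = 0, so (t − 1) divides P(t); P is reducible.

No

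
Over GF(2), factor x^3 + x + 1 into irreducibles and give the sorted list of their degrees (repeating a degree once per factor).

Write f(x) = x^3 + x + 1.
Roots in GF(2): f(0) = 1; f(1) = 1.
Complete factorization: f(x) = (x^3 + x + 1).
Factor degrees with multiplicity: 3 = 3.

3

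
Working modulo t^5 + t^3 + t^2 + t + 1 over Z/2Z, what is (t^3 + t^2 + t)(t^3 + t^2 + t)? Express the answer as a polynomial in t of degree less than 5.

t^3 + t

Multiply in Z/2Z[t]: (t^3 + t^2 + t)·(t^3 + t^2 + t) = t^6 + t^4 + t^2.
Reduce using t^5 ≡ t^3 + t^2 + t + 1 (mod t^5 + t^3 + t^2 + t + 1).
Reduced: t^3 + t.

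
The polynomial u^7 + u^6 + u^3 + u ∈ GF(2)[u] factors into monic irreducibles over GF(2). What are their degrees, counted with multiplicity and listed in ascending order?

1, 1, 2, 3

Write g(u) = u^7 + u^6 + u^3 + u.
Roots in GF(2): g(0) = 0 → root; g(1) = 0 → root.
Linear factors from roots: (u), (u + 1).
Complete factorization: g(u) = (u)·(u + 1)·(u^2 + u + 1)·(u^3 + u^2 + 1).
Factor degrees with multiplicity: 1 + 1 + 2 + 3 = 7.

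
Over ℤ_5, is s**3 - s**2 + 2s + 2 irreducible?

No

Write P(s) = s**3 - s**2 + 2s + 2.
Check for roots in ℤ_5: P(0) = 2; P(1) = 4; P(2) = 0 → root; P(3) = 1; P(4) = 3.
P(2) = 0, so (s − 2) divides P(s); P is reducible.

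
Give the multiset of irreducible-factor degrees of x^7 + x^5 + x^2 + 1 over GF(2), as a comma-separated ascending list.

Write f(x) = x^7 + x^5 + x^2 + 1.
Roots in GF(2): f(0) = 1; f(1) = 0 → root.
Linear factors from roots: (x + 1).
Complete factorization: f(x) = (x + 1)^3·(x^4 + x^3 + x^2 + x + 1).
Factor degrees with multiplicity: 1 + 1 + 1 + 4 = 7.

1, 1, 1, 4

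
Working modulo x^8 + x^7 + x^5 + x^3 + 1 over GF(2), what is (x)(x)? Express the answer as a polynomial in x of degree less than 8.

Multiply in GF(2)[x]: (x)·(x) = x^2.
Reduced: x^2.

x^2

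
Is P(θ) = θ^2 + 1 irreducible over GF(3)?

Check for roots in GF(3): P(0) = 1; P(1) = 2; P(2) = 2.
No roots. A degree-2 polynomial over a field with no linear factor is irreducible.

Yes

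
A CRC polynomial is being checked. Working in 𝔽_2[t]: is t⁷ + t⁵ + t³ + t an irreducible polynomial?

No

Write f(t) = t⁷ + t⁵ + t³ + t.
Check for roots in 𝔽_2: f(0) = 0 → root; f(1) = 0 → root.
f(0) = 0, so (t) divides f(t); f is reducible.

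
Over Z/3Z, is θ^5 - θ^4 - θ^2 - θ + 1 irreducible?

Write g(θ) = θ^5 - θ^4 - θ^2 - θ + 1.
Check for roots in Z/3Z: g(0) = 1; g(1) = 2; g(2) = 2.
No roots, so no linear factors.
Monic irreducibles of degree 2 over GF(3): θ^2 + 1, θ^2 + θ - 1, θ^2 - θ - 1.
None of them divide g (all give nonzero remainder).
No irreducible factor of degree ≤ 2 exists, so g is irreducible over GF(3).

Yes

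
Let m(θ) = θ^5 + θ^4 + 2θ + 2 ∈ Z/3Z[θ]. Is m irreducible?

No

Check for roots in Z/3Z: m(0) = 2; m(1) = 0 → root; m(2) = 0 → root.
m(1) = 0, so (θ − 1) divides m(θ); m is reducible.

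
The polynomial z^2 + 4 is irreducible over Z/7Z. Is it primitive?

Write f(z) = z^2 + 4.
|GF(7^2)^×| = 7^2 − 1 = 48. Prime factorization: 48 = 2^4·3.
f is primitive ⇔ z has order 48 in GF(7)[z]/(f), i.e. z^(48/q) ≠ 1 for each prime q | 48.
z^(24) mod f = 1
z^(16) mod f = 2.
Since z^(24) = 1, the order of z divides 24 < 48; not primitive.

No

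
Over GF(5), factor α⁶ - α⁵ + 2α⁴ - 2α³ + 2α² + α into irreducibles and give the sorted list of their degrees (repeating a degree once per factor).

Write f(α) = α⁶ - α⁵ + 2α⁴ - 2α³ + 2α² + α.
Roots in GF(5): f(0) = 0 → root; f(1) = 3; f(2) = 3; f(3) = 0 → root; f(4) = 2.
Linear factors from roots: (α), (α + 2).
Complete factorization: f(α) = (α)·(α + 2)·(α² - 2α - 1)·(α² - α + 2).
Factor degrees with multiplicity: 1 + 1 + 2 + 2 = 6.

1, 1, 2, 2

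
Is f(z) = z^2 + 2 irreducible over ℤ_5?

Check for roots in ℤ_5: f(0) = 2; f(1) = 3; f(2) = 1; f(3) = 1; f(4) = 3.
No roots. A degree-2 polynomial over a field with no linear factor is irreducible.

Yes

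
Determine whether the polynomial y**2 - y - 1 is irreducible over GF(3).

Yes

Write f(y) = y**2 - y - 1.
Check for roots in GF(3): f(0) = 2; f(1) = 2; f(2) = 1.
No roots. A degree-2 polynomial over a field with no linear factor is irreducible.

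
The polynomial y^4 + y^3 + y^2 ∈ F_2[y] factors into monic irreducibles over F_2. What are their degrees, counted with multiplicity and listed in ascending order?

Write g(y) = y^4 + y^3 + y^2.
Roots in F_2: g(0) = 0 → root; g(1) = 1.
Linear factors from roots: (y).
Complete factorization: g(y) = (y)^2·(y^2 + y + 1).
Factor degrees with multiplicity: 1 + 1 + 2 = 4.

1, 1, 2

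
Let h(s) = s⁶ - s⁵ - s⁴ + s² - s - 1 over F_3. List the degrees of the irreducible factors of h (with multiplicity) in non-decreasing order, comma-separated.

Roots in F_3: h(0) = 2; h(1) = 1; h(2) = 2.
Complete factorization: h(s) = (s² + s - 1)·(s² - s - 1)^2.
Factor degrees with multiplicity: 2 + 2 + 2 = 6.

2, 2, 2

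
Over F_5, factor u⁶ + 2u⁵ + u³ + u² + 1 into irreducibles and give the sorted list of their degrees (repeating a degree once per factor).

Write g(u) = u⁶ + 2u⁵ + u³ + u² + 1.
Roots in F_5: g(0) = 1; g(1) = 1; g(2) = 1; g(3) = 2; g(4) = 0 → root.
Linear factors from roots: (u + 1).
Complete factorization: g(u) = (u + 1)^2·(u⁴ + 4u² + 3u + 1).
Factor degrees with multiplicity: 1 + 1 + 4 = 6.

1, 1, 4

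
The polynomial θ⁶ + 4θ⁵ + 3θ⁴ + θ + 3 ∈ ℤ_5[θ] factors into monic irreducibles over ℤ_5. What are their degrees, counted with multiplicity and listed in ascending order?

1, 1, 2, 2

Write f(θ) = θ⁶ + 4θ⁵ + 3θ⁴ + θ + 3.
Roots in ℤ_5: f(0) = 3; f(1) = 2; f(2) = 0 → root; f(3) = 0 → root; f(4) = 2.
Linear factors from roots: (θ + 3), (θ + 2).
Complete factorization: f(θ) = (θ + 2)·(θ + 3)·(θ² + θ + 1)·(θ² + 3θ + 3).
Factor degrees with multiplicity: 1 + 1 + 2 + 2 = 6.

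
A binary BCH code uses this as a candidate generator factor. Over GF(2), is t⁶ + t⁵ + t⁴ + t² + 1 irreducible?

Yes

Write f(t) = t⁶ + t⁵ + t⁴ + t² + 1.
Check for roots in GF(2): f(0) = 1; f(1) = 1.
No roots, so no linear factors.
Monic irreducibles of degree 2 over GF(2): t² + t + 1.
None of them divide f (all give nonzero remainder).
Monic irreducibles of degree 3 over GF(2): t³ + t + 1, t³ + t² + 1.
None of them divide f (all give nonzero remainder).
No irreducible factor of degree ≤ 3 exists, so f is irreducible over GF(2).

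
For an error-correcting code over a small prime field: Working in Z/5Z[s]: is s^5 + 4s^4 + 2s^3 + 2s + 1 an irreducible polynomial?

Write P(s) = s^5 + 4s^4 + 2s^3 + 2s + 1.
Check for roots in Z/5Z: P(0) = 1; P(1) = 0 → root; P(2) = 2; P(3) = 3; P(4) = 0 → root.
P(1) = 0, so (s − 1) divides P(s); P is reducible.

No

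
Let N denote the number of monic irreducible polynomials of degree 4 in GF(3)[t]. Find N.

18

Gauss's count: N_{3}(4) = (1/4) Σ_{d|4} μ(4/d)·3^d.
Divisors of 4: 1, 2, 4; μ(4/d) for each: 0, -1, 1.
Σ = − 3^2 + 3^4 = 72.
N = 72/4 = 18.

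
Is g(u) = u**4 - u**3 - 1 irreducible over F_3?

Yes

Check for roots in F_3: g(0) = 2; g(1) = 2; g(2) = 1.
No roots, so no linear factors.
Monic irreducibles of degree 2 over GF(3): u**2 + 1, u**2 + u - 1, u**2 - u - 1.
None of them divide g (all give nonzero remainder).
No irreducible factor of degree ≤ 2 exists, so g is irreducible over GF(3).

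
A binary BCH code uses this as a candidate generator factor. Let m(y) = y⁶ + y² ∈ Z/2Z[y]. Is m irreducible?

No

Check for roots in Z/2Z: m(0) = 0 → root; m(1) = 0 → root.
m(0) = 0, so (y) divides m(y); m is reducible.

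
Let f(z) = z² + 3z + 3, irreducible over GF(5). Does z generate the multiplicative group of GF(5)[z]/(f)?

|GF(5^2)^×| = 5^2 − 1 = 24. Prime factorization: 24 = 2^3·3.
f is primitive ⇔ z has order 24 in GF(5)[z]/(f), i.e. z^(24/q) ≠ 1 for each prime q | 24.
z^(12) mod f = 4.
z^(8) mod f = z + 1.
None equal 1, so z has full order 24; f is primitive.

Yes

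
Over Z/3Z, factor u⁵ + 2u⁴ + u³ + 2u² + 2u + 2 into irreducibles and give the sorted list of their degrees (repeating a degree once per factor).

5

Write g(u) = u⁵ + 2u⁴ + u³ + 2u² + 2u + 2.
Roots in Z/3Z: g(0) = 2; g(1) = 1; g(2) = 2.
Complete factorization: g(u) = (u⁵ + 2u⁴ + u³ + 2u² + 2u + 2).
Factor degrees with multiplicity: 5 = 5.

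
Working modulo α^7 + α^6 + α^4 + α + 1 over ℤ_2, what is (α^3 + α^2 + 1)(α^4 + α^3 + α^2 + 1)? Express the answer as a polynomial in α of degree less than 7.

Multiply in ℤ_2[α]: (α^3 + α^2 + 1)·(α^4 + α^3 + α^2 + 1) = α^7 + 1.
Reduce using α^7 ≡ α^6 + α^4 + α + 1 (mod α^7 + α^6 + α^4 + α + 1).
Reduced: α^6 + α^4 + α.

α^6 + α^4 + α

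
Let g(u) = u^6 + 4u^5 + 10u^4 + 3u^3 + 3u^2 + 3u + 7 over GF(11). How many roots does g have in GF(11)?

Evaluate at each of the 11 elements of GF(11):
g(0) = 7; g(1) = 9; g(2) = 5; g(3) = 6; g(4) = 0 → root; g(5) = 10; g(6) = 3; g(7) = 2; g(8) = 5; g(9) = 8; g(10) = 0 → root.
Roots: {4, 10}.

2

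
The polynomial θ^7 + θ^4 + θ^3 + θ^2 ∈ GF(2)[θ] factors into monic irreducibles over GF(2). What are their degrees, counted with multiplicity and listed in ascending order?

Write h(θ) = θ^7 + θ^4 + θ^3 + θ^2.
Roots in GF(2): h(0) = 0 → root; h(1) = 0 → root.
Linear factors from roots: (θ), (θ + 1).
Complete factorization: h(θ) = (θ)^2·(θ + 1)^2·(θ^3 + θ + 1).
Factor degrees with multiplicity: 1 + 1 + 1 + 1 + 3 = 7.

1, 1, 1, 1, 3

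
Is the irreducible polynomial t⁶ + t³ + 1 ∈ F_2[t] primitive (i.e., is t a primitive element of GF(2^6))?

No

Write f(t) = t⁶ + t³ + 1.
|GF(2^6)^×| = 2^6 − 1 = 63. Prime factorization: 63 = 3^2·7.
f is primitive ⇔ t has order 63 in GF(2)[t]/(f), i.e. t^(63/q) ≠ 1 for each prime q | 63.
t^(21) mod f = t³.
t^(9) mod f = 1
Since t^(9) = 1, the order of t divides 9 < 63; not primitive.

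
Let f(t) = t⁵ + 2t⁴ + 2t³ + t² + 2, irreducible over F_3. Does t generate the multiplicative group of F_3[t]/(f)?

No

|GF(3^5)^×| = 3^5 − 1 = 242. Prime factorization: 242 = 2·11^2.
f is primitive ⇔ t has order 242 in GF(3)[t]/(f), i.e. t^(242/q) ≠ 1 for each prime q | 242.
t^(121) mod f = 1
t^(22) mod f = t⁴ + t + 1.
Since t^(121) = 1, the order of t divides 121 < 242; not primitive.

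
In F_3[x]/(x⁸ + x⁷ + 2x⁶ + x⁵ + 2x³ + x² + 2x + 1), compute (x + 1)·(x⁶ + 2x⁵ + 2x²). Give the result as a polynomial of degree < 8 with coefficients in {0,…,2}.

x^7 + 2x^5 + 2x^3 + 2x^2

Multiply in F_3[x]: (x + 1)·(x⁶ + 2x⁵ + 2x²) = x⁷ + 2x⁵ + 2x³ + 2x².
Reduced: x⁷ + 2x⁵ + 2x³ + 2x².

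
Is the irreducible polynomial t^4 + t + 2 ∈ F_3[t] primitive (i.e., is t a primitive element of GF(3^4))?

Yes

Write f(t) = t^4 + t + 2.
|GF(3^4)^×| = 3^4 − 1 = 80. Prime factorization: 80 = 2^4·5.
f is primitive ⇔ t has order 80 in GF(3)[t]/(f), i.e. t^(80/q) ≠ 1 for each prime q | 80.
t^(40) mod f = 2.
t^(16) mod f = 2t^3 + t + 2.
None equal 1, so t has full order 80; f is primitive.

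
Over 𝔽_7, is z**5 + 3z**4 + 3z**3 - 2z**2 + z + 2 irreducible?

Yes

Write g(z) = z**5 + 3z**4 + 3z**3 - 2z**2 + z + 2.
Check for roots in 𝔽_7: g(0) = 2; g(1) = 1; g(2) = 2; g(3) = 1; g(4) = 5; g(5) = 5; g(6) = 5.
No roots, so no linear factors.
Degree-2 irreducible divisors: test the 21 monic irreducibles of degree 2 over GF(7).
None of them divide g (all give nonzero remainder).
No irreducible factor of degree ≤ 2 exists, so g is irreducible over GF(7).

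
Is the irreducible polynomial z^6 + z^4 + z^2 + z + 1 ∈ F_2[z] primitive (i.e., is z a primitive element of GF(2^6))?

No

Write f(z) = z^6 + z^4 + z^2 + z + 1.
|GF(2^6)^×| = 2^6 − 1 = 63. Prime factorization: 63 = 3^2·7.
f is primitive ⇔ z has order 63 in GF(2)[z]/(f), i.e. z^(63/q) ≠ 1 for each prime q | 63.
z^(21) mod f = 1
z^(9) mod f = z^4 + z^2 + z.
Since z^(21) = 1, the order of z divides 21 < 63; not primitive.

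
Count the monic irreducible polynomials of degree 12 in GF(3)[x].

44220

The number of monic irreducibles of degree 12 over GF(3) is (1/12)·Σ_{d∣12} μ(12/d) 3^d.
Divisors of 12: 1, 2, 3, 4, 6, 12; μ(12/d) for each: 0, 1, 0, -1, -1, 1.
Σ = 3^2 − 3^4 − 3^6 + 3^12 = 530640.
N = 530640/12 = 44220.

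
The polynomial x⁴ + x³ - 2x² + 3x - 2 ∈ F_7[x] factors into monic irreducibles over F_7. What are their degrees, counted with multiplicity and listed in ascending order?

1, 3

Write g(x) = x⁴ + x³ - 2x² + 3x - 2.
Linear factors from roots: (x + 1).
Complete factorization: g(x) = (x + 1)·(x³ - 2x - 2).
Factor degrees with multiplicity: 1 + 3 = 4.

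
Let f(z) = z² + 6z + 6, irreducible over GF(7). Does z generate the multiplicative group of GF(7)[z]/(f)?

No

|GF(7^2)^×| = 7^2 − 1 = 48. Prime factorization: 48 = 2^4·3.
f is primitive ⇔ z has order 48 in GF(7)[z]/(f), i.e. z^(48/q) ≠ 1 for each prime q | 48.
z^(24) mod f = 6.
z^(16) mod f = 1
Since z^(16) = 1, the order of z divides 16 < 48; not primitive.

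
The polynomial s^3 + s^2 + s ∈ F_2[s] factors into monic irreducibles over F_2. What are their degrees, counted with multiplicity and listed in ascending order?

1, 2

Write g(s) = s^3 + s^2 + s.
Roots in F_2: g(0) = 0 → root; g(1) = 1.
Linear factors from roots: (s).
Complete factorization: g(s) = (s)·(s^2 + s + 1).
Factor degrees with multiplicity: 1 + 2 = 3.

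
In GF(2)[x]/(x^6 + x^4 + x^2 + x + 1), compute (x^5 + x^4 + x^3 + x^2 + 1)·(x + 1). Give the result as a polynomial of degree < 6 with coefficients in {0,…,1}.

Multiply in GF(2)[x]: (x^5 + x^4 + x^3 + x^2 + 1)·(x + 1) = x^6 + x^2 + x + 1.
Reduce using x^6 ≡ x^4 + x^2 + x + 1 (mod x^6 + x^4 + x^2 + x + 1).
Reduced: x^4.

x^4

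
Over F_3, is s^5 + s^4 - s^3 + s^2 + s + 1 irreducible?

Yes

Write f(s) = s^5 + s^4 - s^3 + s^2 + s + 1.
Check for roots in F_3: f(0) = 1; f(1) = 1; f(2) = 2.
No roots, so no linear factors.
Monic irreducibles of degree 2 over GF(3): s^2 + 1, s^2 + s - 1, s^2 - s - 1.
None of them divide f (all give nonzero remainder).
No irreducible factor of degree ≤ 2 exists, so f is irreducible over GF(3).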